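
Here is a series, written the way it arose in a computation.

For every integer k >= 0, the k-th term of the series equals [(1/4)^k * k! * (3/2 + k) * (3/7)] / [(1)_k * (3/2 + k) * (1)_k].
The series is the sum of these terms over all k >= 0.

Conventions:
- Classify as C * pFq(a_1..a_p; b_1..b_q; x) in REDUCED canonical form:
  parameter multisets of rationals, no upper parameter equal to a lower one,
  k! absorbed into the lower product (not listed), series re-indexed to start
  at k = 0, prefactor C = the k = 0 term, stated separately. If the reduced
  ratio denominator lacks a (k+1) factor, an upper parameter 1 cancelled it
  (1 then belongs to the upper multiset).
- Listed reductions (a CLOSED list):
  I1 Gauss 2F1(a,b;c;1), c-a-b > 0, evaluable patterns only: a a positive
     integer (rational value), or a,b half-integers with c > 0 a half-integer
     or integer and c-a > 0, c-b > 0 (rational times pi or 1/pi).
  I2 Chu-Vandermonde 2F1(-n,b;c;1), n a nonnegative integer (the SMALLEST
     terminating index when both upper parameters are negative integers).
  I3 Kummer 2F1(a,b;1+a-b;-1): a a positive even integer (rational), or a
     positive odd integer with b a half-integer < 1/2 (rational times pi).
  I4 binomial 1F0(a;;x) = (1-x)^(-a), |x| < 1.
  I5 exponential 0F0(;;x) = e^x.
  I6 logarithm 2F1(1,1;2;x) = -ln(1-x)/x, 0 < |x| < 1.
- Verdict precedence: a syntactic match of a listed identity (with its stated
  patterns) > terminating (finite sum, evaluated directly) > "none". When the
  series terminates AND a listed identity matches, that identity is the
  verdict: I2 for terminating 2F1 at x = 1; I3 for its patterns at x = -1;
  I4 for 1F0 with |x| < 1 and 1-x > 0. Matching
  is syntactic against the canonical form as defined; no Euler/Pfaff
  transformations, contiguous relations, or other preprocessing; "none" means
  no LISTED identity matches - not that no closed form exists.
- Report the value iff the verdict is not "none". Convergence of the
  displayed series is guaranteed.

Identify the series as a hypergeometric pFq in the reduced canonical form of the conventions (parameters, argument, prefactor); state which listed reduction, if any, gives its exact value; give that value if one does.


First insight: with t_0 = 3/7, the factorial ratio (C = 3/7, x = 1/4) (k+a-1)!/(a-1)! is a rising factorial (a)_k.
Consecutive-term ratio: r(k) = (1/4) * 1 / [(k+1)] - rational in k. x = (1/4); t_0 = 3/7; negate the roots.

Prefactor 3/7, argument 1/4: 0F0 with upper {-} over lower {-}. Verdict: the I5 exponential reduction matches (the 0F0 exponential series at x = 1/4). Sum: (3/7) * e^(1/4).


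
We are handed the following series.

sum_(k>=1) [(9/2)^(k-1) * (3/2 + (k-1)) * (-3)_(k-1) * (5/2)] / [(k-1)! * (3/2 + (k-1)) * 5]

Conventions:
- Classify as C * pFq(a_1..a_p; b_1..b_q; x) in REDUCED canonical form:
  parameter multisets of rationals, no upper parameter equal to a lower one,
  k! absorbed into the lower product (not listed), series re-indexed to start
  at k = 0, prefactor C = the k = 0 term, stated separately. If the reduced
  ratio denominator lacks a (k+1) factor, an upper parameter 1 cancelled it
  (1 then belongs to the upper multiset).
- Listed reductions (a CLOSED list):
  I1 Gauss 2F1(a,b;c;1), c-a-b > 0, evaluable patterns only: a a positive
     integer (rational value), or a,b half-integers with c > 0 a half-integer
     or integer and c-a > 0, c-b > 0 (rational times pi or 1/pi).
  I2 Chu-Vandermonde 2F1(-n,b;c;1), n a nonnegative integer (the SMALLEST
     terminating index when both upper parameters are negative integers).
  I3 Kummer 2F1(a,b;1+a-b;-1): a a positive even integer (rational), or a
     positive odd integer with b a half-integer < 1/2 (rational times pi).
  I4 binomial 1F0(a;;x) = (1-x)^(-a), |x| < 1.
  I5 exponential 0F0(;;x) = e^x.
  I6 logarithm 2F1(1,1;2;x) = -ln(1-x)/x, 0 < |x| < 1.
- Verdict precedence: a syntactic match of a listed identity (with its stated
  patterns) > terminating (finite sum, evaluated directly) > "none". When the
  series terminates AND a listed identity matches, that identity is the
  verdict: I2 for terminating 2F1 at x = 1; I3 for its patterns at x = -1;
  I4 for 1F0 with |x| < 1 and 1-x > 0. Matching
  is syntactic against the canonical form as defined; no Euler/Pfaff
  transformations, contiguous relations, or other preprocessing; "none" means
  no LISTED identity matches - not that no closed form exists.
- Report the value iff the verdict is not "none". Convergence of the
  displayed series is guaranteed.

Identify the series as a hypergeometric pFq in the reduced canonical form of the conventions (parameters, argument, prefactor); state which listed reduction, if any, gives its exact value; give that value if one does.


This is 1/2 * 1F0(-3; -; 9/2) in reduced canonical form. Verdict: terminating (-3 upstairs). 4 nonzero terms in all; added directly. Hence: -343/16.

First insight: with t_0 = 1/2, k + 3/2 divides numerator and denominator alike; C = 1/2, x = 9/2 after cancelling.
Adjacent-term ratio: r(k) = (9/2) * (k-3) / [(k+1)] ; factor over Q: parameters, x = (9/2), and C = 1/2.


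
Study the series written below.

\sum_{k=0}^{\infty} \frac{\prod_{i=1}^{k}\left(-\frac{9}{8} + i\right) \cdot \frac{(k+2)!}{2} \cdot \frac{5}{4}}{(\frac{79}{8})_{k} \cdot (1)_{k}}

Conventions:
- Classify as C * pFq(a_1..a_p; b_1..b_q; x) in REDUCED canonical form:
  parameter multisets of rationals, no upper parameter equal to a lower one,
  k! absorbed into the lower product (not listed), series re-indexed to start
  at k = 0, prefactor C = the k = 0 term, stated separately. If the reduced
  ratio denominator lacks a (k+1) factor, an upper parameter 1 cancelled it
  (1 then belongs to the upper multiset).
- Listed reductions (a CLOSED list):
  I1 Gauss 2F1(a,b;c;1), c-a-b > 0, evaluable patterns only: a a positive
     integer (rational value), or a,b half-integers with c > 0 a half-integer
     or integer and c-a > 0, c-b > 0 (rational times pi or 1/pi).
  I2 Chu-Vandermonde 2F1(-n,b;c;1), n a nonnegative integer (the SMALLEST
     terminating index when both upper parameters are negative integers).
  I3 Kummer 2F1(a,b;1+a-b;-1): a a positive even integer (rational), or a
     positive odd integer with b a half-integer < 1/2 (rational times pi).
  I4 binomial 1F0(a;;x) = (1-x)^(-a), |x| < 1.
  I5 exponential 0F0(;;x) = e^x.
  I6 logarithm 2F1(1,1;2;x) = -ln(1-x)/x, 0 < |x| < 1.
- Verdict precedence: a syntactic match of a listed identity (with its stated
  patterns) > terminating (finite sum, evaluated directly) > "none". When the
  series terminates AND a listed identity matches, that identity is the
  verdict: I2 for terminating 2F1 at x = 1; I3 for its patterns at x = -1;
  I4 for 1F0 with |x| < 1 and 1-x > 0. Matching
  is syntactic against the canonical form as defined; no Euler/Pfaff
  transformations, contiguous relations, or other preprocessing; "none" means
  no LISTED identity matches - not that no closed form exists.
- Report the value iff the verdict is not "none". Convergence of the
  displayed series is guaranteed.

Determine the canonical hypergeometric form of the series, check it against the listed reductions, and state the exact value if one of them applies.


Key observation: with t_0 = \frac{5}{4}, (1)_k (C = 5/4) is k! itself.
Step ratio: r(k) = 1 * (k-\frac{1}{8}) (k+3) / [(k+\frac{79}{8}) (k+1)] - rational; roots negated = parameters, x = 1, C = \frac{5}{4}.

Prefactor \frac{5}{4}, argument 1: 2F1 with upper {-\frac{1}{8}, 3} over lower {\frac{79}{8}}. Verdict: Gauss's theorem (I1) fires (x = 1: the Gamma ratio telescopes since c-a-b = 7 > 0 and a = 3 in Z>0). Sum: \frac{19525}{16384}.


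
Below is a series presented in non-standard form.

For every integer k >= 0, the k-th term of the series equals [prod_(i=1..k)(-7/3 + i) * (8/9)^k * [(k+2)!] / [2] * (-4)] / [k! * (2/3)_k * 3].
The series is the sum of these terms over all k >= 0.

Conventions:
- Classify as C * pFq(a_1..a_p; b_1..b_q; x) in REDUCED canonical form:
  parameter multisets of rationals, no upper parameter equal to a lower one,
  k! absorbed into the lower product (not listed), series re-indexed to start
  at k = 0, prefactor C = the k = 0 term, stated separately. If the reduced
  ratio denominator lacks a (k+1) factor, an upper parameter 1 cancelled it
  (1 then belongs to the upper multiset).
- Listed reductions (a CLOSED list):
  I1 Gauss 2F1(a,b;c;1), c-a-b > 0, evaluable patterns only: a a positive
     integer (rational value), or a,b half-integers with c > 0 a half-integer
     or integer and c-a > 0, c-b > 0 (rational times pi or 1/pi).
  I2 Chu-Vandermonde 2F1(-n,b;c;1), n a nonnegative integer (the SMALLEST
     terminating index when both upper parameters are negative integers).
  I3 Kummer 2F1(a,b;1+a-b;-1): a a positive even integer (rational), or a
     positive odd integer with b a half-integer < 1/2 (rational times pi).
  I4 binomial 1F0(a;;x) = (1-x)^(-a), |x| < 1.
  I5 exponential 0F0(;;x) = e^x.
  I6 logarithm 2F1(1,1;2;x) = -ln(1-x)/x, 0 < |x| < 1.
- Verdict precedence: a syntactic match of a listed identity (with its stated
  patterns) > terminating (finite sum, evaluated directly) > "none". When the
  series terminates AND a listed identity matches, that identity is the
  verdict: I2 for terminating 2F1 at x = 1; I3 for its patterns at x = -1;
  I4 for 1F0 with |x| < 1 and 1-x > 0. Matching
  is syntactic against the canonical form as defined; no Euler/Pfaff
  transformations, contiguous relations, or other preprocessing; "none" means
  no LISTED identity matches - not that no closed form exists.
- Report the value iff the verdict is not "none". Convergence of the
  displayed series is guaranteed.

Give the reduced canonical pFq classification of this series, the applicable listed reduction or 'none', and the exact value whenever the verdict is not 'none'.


With C = -4/3: the canonical form is 2F1(-4/3, 3; 2/3; 8/9). Verdict: none - this 2F1 at x = 8/9 matches no listed pattern, and upper {-4/3, 3} holds no stopper.

Key step: from the first term -4/3: the running product (prefactor -4/3) telescopes to a rising factorial.
Ratio: r(k) = (8/9) * (k-4/3) (k+3) / [(k+2/3) (k+1)] - poly over poly, x = (8/9) from leading terms; C = -4/3 at k = 0.


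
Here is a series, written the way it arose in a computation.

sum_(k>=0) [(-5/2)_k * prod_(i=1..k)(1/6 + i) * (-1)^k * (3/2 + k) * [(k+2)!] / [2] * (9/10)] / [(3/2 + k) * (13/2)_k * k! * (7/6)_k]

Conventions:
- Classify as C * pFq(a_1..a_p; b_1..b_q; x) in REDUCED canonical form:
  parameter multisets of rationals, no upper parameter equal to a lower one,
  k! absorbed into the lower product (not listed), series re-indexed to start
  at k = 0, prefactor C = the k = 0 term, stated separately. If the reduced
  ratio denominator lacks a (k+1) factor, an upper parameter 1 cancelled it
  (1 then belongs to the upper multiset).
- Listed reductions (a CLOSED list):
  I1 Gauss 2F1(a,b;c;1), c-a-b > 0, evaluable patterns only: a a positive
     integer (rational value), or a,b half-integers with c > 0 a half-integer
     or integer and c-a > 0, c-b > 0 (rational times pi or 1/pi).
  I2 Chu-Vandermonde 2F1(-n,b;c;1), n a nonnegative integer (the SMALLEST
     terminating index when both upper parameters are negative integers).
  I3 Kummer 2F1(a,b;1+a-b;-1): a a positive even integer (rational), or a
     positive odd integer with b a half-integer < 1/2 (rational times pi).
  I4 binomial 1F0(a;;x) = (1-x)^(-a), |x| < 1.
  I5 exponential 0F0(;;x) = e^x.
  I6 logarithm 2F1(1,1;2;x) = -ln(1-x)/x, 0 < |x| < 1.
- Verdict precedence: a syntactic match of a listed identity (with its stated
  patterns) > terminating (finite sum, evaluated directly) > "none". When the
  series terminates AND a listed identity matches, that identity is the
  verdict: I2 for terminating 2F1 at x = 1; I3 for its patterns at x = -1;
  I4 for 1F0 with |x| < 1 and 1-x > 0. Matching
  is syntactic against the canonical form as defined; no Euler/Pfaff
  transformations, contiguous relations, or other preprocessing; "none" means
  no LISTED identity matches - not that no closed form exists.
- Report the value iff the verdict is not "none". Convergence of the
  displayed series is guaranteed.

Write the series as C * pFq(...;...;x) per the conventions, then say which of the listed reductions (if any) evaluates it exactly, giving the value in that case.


With C = 9/10: the canonical form is 2F1(-5/2, 3; 13/2; -1). Verdict: the Kummer evaluation I3 fires (x = -1; c = 13/2 equals 1+a-b for upper {-5/2, 3}: listed pattern). Value: (6237/8192) * pi.

Key step: t_0 being 9/10, the parameter 7/6 appears in both the upper and lower lists and cancels (alongside the other common factor).
Consecutive-term ratio: r(k) = (-1) * (k-5/2) (k+3) / [(k+13/2) (k+1)] - rational in k. x = (-1); t_0 = 9/10; negate the roots.


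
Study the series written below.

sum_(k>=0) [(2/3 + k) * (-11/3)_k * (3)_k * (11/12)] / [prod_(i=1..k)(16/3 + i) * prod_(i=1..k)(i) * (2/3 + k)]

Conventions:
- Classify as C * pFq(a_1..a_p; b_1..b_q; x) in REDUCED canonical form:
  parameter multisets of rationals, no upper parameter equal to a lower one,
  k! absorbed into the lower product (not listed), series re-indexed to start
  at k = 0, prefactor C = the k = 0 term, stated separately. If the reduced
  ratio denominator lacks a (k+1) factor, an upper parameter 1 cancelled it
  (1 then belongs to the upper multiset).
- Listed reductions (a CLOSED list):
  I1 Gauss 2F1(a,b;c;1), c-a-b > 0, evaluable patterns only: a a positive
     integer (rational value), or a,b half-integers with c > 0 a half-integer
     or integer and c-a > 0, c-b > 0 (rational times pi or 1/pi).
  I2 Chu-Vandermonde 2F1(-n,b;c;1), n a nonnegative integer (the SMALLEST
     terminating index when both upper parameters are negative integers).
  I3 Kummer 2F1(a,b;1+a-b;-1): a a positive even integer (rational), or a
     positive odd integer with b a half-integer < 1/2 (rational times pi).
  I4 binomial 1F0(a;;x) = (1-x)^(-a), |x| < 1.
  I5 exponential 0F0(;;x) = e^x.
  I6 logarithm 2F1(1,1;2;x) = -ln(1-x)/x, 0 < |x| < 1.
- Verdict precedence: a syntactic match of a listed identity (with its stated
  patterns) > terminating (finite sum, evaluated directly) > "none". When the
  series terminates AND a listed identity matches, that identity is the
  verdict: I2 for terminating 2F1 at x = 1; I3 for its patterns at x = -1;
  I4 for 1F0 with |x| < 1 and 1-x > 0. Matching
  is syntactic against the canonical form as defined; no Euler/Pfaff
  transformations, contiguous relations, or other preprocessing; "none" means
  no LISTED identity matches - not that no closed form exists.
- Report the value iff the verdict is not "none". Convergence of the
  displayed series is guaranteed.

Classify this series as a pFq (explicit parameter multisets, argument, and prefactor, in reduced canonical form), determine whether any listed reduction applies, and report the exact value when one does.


x = 1 here; the reduced form reads 2F1, upper {-11/3, 3}, lower {19/3}, C = 11/12. Verdict at x = 1: the Gauss summation I1 matches (x = 1: the Gamma ratio telescopes since c-a-b = 7 > 0 and a = 3 in Z>0). Its exact value is 715/5103.

The tell: with t_0 = 11/12, the lower running product (C = 11/12, x = 1) is a rising factorial.
Ratio: r(k) = 1 * (k-11/3) (k+3) / [(k+19/3) (k+1)] - rational in k, leading ratio 1; with t_0 = 11/12, classification follows.


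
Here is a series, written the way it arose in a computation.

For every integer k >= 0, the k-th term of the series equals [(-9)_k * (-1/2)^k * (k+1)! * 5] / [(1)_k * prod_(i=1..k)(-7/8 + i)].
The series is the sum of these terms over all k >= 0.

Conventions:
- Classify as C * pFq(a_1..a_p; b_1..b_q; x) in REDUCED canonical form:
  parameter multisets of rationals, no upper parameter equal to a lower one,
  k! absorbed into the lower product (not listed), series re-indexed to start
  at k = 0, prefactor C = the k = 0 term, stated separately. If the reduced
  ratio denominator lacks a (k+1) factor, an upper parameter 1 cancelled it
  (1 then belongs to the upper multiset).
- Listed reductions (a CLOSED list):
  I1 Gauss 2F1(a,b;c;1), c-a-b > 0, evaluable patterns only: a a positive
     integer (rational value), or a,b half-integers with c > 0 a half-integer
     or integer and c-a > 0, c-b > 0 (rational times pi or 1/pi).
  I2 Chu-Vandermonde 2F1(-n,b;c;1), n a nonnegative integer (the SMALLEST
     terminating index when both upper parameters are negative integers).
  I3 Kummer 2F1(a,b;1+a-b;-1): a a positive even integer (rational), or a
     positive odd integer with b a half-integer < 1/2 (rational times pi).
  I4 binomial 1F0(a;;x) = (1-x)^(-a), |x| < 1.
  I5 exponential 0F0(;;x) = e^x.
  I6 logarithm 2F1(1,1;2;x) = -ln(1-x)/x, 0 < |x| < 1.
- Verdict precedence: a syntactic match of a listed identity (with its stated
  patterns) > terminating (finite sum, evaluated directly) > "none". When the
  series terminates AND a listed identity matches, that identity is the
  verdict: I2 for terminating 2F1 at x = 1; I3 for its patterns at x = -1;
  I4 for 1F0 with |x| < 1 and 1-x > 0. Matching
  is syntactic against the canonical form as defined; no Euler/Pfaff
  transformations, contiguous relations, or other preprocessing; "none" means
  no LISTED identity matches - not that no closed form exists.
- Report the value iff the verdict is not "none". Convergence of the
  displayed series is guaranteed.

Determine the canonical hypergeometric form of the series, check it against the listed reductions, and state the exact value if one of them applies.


Structural cue: t_0 = 5 here, and the factorial ratio (C = 5, x = -1/2) (k+a-1)!/(a-1)! is a rising factorial (a)_k.
Ratio: r(k) = (-1/2) * (k-9) (k+2) / [(k+1/8) (k+1)] ; factor over Q: parameters, x = (-1/2), and C = 5.

Canonical form: C = 5 times 2F1 with upper {-9, 2}, lower {1/8}, x = -1/2. Verdict: terminating. (-9)_k vanishes past k = 9, leaving a 10-term sum, computed directly. Sum: 21046626053/1205113.


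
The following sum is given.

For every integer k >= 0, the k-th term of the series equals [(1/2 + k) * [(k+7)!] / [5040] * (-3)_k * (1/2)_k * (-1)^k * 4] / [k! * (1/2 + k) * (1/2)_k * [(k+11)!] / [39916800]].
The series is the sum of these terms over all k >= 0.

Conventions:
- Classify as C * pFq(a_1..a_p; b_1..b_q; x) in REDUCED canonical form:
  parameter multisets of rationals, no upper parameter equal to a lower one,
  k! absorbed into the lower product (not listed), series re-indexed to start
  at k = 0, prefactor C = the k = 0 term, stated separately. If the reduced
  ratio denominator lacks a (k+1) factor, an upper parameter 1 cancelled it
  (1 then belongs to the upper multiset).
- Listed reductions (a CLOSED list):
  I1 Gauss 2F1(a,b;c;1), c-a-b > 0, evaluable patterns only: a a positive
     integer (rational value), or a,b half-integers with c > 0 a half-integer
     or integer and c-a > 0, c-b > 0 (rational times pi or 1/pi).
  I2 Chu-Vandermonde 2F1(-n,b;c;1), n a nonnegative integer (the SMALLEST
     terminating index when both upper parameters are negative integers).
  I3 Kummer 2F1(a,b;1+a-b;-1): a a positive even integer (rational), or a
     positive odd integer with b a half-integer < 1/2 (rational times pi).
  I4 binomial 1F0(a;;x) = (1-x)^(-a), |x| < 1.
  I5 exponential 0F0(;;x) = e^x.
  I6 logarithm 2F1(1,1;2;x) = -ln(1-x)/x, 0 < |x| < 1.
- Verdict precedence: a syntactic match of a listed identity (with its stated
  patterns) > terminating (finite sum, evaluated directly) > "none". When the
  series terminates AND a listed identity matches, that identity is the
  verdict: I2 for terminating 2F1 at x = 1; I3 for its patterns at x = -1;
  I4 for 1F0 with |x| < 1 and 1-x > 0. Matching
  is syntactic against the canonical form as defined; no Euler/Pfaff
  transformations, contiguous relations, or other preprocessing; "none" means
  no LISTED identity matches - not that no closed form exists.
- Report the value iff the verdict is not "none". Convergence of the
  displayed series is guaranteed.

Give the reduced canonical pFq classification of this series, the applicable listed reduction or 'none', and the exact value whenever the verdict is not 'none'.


x = -1 here; the reduced form reads 2F1, upper {-3, 8}, lower {12}, C = 4. Verdict: Kummer (I3) matches (x = -1; c = 12 equals 1+a-b for upper {-3, 8}: listed pattern). Its exact value is 132/7.

First insight: from the first term 4: the parameter 1/2 appears in both the upper and lower lists and cancels (alongside the other common factor).
Step ratio: r(k) = (-1) * (k-3) (k+8) / [(k+12) (k+1)] - poly over poly, x = (-1) from leading terms; C = 4 at k = 0.


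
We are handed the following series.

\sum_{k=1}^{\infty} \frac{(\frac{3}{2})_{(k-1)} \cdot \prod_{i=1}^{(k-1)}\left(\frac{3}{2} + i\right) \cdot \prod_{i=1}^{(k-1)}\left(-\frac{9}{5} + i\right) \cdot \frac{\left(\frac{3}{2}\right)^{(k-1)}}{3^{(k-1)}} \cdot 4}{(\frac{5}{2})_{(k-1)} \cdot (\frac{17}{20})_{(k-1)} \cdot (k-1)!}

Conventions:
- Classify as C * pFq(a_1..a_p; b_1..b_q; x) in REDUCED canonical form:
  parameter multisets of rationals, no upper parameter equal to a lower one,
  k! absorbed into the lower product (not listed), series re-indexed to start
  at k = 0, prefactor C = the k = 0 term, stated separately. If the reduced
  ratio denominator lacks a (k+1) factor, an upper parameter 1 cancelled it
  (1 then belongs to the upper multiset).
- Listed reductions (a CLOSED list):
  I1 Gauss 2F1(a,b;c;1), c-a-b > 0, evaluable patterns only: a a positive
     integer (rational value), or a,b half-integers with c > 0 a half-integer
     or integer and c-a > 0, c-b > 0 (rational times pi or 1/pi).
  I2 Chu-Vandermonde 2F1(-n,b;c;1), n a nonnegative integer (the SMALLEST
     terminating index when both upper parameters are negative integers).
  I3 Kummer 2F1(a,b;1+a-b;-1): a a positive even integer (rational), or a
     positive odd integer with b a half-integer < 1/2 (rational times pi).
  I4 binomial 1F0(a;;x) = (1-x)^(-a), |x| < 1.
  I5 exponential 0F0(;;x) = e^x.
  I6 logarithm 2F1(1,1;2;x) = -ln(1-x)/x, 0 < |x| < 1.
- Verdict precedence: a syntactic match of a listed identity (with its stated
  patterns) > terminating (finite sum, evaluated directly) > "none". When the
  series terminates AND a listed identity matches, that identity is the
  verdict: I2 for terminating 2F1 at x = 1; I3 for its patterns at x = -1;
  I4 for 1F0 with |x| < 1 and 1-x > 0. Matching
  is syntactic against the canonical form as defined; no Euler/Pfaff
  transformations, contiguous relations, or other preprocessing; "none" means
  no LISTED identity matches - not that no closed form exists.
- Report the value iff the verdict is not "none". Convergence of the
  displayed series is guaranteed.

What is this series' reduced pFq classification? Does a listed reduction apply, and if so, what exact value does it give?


This is 4 * 2F1(-\frac{4}{5}, \frac{3}{2}; \frac{17}{20}; \frac{1}{2}) in reduced canonical form. Verdict: none. A 2F1 with upper {-\frac{4}{5}, \frac{3}{2}} fits none of I1-I6 at x = \frac{1}{2}; the sum runs forever.

Structural cue: t_0 = 4 here, and the two k-th powers (prefactor 4) combine into one argument.
Consecutive-term ratio: r(k) = \frac{1}{2} * (k-\frac{4}{5}) (k+\frac{3}{2}) / [(k+\frac{17}{20}) (k+1)] ; factor over Q: parameters, x = \frac{1}{2}, and C = 4.


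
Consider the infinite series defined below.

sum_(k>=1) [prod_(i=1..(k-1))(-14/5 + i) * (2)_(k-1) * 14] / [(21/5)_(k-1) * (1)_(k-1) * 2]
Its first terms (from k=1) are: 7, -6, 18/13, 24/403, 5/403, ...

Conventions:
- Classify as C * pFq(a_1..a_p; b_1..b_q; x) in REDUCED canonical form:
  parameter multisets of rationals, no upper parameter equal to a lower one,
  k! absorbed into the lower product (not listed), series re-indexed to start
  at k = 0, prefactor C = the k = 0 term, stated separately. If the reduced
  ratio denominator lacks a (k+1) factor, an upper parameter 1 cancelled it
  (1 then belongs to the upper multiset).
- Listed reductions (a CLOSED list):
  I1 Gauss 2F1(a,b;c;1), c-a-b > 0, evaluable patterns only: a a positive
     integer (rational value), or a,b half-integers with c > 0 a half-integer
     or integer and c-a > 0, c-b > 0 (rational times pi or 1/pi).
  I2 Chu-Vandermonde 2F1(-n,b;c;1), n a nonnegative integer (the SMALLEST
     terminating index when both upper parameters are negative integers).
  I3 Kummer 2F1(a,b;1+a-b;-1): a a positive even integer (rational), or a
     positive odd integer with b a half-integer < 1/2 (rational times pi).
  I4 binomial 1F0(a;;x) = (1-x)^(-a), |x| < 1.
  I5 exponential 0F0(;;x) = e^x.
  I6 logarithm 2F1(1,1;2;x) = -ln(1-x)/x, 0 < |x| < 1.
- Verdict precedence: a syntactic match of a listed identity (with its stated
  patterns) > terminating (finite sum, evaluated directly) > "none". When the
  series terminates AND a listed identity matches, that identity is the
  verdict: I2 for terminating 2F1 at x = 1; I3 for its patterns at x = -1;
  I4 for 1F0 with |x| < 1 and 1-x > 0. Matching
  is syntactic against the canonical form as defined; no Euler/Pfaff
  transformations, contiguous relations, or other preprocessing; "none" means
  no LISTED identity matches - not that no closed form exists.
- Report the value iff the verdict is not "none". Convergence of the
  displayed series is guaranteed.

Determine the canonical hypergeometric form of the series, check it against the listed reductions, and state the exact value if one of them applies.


At argument 1: a 2F1 with upper {-9/5, 2}, lower {21/5}, scaled by C = 7. Verdict: Gauss's theorem (I1) fires (x = 1: the Gamma ratio telescopes since c-a-b = 4 > 0 and a = 2 in Z>0). Hence: 308/125.

Key observation: from the first term 7: (1)_k (C = 7, x = 1) is k! itself.
Consecutive-term ratio: r(k) = 1 * (k-9/5) (k+2) / [(k+21/5) (k+1)] - rational in k, leading ratio 1; with t_0 = 7, classification follows.


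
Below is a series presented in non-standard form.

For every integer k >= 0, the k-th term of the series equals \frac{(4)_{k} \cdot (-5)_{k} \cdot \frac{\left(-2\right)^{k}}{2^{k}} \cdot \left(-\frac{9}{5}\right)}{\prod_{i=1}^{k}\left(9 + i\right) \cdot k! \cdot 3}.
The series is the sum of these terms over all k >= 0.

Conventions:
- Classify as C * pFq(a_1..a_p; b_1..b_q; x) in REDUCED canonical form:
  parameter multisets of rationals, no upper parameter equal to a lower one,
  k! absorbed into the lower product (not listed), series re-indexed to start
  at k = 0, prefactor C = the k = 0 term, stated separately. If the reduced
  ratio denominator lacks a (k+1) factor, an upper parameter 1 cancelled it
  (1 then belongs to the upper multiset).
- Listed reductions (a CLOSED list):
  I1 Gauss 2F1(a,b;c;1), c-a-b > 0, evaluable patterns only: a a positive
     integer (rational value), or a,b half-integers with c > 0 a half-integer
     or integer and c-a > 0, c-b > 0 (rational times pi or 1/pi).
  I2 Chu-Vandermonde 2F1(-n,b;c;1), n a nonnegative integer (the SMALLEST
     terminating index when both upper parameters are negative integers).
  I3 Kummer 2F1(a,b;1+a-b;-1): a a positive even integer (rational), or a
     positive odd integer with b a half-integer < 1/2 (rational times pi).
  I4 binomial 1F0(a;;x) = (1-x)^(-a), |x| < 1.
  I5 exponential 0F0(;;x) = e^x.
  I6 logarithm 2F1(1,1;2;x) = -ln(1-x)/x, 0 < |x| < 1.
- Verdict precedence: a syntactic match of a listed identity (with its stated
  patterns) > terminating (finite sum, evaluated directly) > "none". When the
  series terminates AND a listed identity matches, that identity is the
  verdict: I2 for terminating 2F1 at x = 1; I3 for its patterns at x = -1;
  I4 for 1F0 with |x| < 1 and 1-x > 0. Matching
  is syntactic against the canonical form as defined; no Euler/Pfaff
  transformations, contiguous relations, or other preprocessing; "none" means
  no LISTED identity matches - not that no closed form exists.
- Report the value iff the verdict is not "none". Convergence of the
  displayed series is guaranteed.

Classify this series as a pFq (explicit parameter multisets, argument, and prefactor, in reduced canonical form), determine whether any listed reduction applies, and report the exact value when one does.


x = -1 here; the reduced form reads 2F1, upper {-5, 4}, lower {10}, C = -\frac{3}{5}. Verdict: this is Kummer's theorem (I3) (x = -1; c = 10 equals 1+a-b for upper {-5, 4}: listed pattern). Value: -\frac{18}{5}.

First insight: t_0 = -\frac{3}{5} here, and the two k-th powers (C = -3/5, x = -1) combine into one argument.
Ratio: r(k) = -1 * (k-5) (k+4) / [(k+10) (k+1)] - rational; roots negated = parameters, x = -1, C = -\frac{3}{5}.


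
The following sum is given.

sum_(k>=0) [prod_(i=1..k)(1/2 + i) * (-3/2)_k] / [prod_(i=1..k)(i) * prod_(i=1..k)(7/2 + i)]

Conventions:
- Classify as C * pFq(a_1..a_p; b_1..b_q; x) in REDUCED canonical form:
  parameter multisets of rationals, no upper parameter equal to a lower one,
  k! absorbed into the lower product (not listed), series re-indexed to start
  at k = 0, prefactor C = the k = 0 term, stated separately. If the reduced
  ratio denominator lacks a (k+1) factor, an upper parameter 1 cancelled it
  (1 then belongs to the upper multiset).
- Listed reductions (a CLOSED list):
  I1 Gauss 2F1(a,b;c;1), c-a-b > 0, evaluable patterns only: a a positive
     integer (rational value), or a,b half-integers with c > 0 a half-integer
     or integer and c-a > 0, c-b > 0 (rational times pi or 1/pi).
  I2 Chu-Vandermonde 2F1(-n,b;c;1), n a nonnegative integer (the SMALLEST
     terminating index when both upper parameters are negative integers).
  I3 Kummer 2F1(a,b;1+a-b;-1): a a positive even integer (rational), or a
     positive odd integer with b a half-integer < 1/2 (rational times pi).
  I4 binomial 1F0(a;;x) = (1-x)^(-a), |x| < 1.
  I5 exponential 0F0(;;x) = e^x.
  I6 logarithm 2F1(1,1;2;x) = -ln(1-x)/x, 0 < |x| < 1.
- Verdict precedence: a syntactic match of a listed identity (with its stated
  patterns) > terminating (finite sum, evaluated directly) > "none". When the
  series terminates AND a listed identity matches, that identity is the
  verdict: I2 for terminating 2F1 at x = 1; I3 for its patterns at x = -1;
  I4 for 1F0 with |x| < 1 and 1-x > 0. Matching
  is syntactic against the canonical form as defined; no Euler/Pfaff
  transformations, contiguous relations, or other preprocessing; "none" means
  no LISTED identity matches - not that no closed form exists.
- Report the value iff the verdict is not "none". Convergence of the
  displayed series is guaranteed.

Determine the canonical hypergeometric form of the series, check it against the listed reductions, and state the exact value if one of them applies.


Reduced: x = 1, 2F1, upper = {-3/2, 3/2}, lower = {9/2}, C = 1. Verdict (x = 1): Gauss's theorem I1 (half-integer case) applies (x = 1; upper {-3/2, 3/2} half-integers, c = 9/2 in the evaluable pattern). Hence: (735/4096) * pi.

Key step: t_0 = 1 here, and the lower running product (C = 1) is a rising factorial.
Adjacent-term ratio: r(k) = 1 * (k-3/2) (k+3/2) / [(k+9/2) (k+1)] - rational in k, leading ratio 1; with t_0 = 1, classification follows.


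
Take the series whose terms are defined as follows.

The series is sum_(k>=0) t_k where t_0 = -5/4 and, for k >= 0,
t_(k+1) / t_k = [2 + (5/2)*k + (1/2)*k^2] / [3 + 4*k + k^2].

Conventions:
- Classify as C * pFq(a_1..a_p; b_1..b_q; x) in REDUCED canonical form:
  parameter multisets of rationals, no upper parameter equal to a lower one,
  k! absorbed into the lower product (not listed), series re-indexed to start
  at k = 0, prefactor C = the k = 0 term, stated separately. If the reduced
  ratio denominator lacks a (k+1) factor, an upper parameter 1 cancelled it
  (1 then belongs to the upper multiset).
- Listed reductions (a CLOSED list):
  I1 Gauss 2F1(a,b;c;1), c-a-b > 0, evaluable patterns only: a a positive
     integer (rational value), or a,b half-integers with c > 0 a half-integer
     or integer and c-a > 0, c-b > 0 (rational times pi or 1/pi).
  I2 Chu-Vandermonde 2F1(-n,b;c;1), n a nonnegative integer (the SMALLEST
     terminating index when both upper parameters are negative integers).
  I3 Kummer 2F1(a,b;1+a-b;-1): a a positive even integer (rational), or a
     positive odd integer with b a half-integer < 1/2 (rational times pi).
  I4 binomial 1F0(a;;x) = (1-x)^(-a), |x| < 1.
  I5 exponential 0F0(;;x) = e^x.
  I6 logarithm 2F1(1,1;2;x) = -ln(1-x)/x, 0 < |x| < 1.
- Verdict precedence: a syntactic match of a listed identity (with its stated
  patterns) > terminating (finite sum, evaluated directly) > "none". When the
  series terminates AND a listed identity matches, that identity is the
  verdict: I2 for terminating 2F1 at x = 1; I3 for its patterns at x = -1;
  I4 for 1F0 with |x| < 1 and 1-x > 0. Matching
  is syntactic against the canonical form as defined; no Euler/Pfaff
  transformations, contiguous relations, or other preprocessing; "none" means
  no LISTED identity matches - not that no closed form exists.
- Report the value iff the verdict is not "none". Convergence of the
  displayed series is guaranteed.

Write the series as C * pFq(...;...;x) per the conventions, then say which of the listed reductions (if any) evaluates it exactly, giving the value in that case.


This is -5/4 * 2F1(1, 4; 3; 1/2) in reduced canonical form. Verdict: none - this 2F1 at x = 1/2 matches no listed pattern, and upper {1, 4} holds no stopper.

First insight: x = (1/2) and the expanded ratio factors over Q; C = -5/4, roots give parameters.
Term ratio: r(k) = (1/2) * (k+1) (k+4) / [(k+3) (k+1)] ; factor over Q: parameters, x = (1/2), and C = -5/4.


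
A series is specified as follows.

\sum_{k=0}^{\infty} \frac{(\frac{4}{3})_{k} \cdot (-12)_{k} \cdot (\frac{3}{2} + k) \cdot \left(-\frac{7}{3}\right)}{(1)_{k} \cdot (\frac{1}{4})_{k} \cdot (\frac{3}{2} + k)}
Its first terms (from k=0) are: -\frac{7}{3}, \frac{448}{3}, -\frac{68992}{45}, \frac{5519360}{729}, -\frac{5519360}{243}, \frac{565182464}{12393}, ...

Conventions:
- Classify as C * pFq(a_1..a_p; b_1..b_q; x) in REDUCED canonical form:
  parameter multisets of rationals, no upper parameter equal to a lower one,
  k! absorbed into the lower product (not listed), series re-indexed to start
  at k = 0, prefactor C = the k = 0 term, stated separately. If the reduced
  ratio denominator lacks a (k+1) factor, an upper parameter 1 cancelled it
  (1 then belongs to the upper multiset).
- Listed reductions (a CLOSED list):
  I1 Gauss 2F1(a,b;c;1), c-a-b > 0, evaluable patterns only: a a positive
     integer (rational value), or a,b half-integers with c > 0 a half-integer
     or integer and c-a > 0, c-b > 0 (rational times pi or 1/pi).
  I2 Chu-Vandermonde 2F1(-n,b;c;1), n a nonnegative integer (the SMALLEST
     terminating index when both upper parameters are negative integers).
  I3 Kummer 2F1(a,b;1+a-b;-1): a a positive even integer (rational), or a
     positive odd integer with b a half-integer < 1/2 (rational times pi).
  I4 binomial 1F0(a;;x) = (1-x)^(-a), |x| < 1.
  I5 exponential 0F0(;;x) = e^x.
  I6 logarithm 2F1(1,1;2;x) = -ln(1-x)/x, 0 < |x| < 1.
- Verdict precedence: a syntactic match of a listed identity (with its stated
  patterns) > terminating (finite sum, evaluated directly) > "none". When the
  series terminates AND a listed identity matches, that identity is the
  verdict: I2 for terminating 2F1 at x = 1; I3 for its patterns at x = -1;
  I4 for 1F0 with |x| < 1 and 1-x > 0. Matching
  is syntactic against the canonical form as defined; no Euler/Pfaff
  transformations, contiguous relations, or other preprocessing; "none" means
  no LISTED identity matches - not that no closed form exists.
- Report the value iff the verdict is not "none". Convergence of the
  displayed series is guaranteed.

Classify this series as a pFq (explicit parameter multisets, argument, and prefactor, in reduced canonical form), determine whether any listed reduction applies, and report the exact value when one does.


Prefactor -\frac{7}{3}, argument 1: 2F1 with upper {-12, \frac{4}{3}} over lower {\frac{1}{4}}. Verdict: Chu-Vandermonde (I2) applies (terminating 2F1 at x = 1 with n = 12, b = 4/3, c = \frac{1}{4}). Exact value: -\frac{37441014285199}{1278284217943275}.

First insight: with t_0 = -\frac{7}{3}, (1)_k (C = -7/3, x = 1) is k! itself.
Step ratio: r(k) = 1 * (k-12) (k+\frac{4}{3}) / [(k+\frac{1}{4}) (k+1)] - poly over poly, x = 1 from leading terms; C = -\frac{7}{3} at k = 0.


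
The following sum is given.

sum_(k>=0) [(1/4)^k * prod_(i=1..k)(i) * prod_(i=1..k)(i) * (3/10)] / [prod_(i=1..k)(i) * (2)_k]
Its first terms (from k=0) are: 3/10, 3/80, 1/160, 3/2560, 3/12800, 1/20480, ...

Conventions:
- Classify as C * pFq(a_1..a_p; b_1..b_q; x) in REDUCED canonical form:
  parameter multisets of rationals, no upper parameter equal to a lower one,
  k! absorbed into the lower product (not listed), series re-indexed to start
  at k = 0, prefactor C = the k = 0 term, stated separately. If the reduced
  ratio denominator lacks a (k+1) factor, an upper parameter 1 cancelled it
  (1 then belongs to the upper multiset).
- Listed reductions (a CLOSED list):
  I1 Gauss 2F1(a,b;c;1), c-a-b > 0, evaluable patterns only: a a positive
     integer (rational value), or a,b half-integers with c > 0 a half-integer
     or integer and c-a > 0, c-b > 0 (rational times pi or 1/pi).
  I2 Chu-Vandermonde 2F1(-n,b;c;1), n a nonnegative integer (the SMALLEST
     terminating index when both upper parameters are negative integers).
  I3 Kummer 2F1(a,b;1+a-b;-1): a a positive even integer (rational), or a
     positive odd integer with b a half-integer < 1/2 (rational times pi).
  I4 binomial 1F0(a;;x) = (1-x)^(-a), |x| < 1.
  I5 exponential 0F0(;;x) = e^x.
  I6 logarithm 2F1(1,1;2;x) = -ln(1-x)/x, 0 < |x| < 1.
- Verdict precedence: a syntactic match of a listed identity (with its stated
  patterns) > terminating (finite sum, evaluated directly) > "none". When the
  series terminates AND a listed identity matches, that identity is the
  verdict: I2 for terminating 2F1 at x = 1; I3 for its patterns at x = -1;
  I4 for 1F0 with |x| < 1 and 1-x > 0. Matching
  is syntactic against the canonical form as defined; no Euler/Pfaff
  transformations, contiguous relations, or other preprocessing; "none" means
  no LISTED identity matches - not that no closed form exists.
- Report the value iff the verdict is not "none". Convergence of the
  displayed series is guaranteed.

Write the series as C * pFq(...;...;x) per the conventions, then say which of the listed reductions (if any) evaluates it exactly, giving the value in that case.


Prefactor 3/10, argument 1/4: 2F1 with upper {1, 1} over lower {2}. Verdict: the logarithmic series (I6) applies (the logarithm: parameters (1,1;2), x = 1/4). Sum: (-6/5) * ln(3/4).

First insight: t_0 = 3/10 here, and the product of the first k integers (C = 3/10) is k!.
Step ratio: r(k) = (1/4) * (k+1) (k+1) / [(k+2) (k+1)] ; factor over Q: parameters, x = (1/4), and C = 3/10.


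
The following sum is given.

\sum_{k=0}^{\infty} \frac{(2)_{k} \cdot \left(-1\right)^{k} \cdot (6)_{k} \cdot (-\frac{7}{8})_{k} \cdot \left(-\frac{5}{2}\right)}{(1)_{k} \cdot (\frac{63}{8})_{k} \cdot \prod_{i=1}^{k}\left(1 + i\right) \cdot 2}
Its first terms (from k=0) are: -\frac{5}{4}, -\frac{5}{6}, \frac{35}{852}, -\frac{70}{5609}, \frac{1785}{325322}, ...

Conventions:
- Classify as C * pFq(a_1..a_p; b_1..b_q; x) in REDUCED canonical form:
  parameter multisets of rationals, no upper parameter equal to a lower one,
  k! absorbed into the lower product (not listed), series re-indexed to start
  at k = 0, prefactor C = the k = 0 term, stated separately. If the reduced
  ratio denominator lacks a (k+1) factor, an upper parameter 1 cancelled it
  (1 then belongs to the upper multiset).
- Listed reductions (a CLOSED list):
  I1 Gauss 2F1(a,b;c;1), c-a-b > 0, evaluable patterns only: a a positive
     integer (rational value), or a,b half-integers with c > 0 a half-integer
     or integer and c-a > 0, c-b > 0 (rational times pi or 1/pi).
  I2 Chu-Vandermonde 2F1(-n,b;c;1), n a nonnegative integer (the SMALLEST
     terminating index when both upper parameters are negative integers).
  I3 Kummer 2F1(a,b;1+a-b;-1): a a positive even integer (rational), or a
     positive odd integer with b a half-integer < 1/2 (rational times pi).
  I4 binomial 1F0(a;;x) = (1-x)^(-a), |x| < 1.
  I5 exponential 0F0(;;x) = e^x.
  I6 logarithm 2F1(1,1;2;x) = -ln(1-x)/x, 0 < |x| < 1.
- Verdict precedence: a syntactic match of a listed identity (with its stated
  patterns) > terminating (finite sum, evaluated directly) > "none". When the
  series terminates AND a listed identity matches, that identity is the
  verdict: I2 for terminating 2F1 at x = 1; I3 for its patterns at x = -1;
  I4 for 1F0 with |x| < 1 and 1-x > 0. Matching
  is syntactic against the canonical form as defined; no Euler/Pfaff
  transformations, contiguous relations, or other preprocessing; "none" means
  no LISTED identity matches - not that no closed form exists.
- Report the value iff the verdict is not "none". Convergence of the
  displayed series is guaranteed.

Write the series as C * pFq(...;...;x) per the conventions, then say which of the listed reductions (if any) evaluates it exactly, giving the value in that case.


Classification (C = -\frac{5}{4}): 2F1 with upper {-\frac{7}{8}, 6}, lower {\frac{63}{8}}, argument x = -1. Verdict at x = -1: the Kummer evaluation I3 matches (x = -1; c = \frac{63}{8} equals 1+a-b for upper {-\frac{7}{8}, 6}: listed pattern). Its exact value is -\frac{33605}{16384}.

First insight: with t_0 = -\frac{5}{4}, the parameter 2 appears in both the upper and lower lists and cancels.
Step ratio: r(k) = -1 * (k-\frac{7}{8}) (k+6) / [(k+\frac{63}{8}) (k+1)] - rational in k, leading ratio -1; with t_0 = -\frac{5}{4}, classification follows.
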